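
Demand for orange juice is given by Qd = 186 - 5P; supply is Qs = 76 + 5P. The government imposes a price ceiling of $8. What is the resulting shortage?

Shortage = 30

Equilibrium price would be P* = 11, so the ceiling at 8 binds.
At P = 8: Qd = 186 − 5(8) = 146, Qs = 76 + 5(8) = 116.
Shortage = 146 − 116 = 30.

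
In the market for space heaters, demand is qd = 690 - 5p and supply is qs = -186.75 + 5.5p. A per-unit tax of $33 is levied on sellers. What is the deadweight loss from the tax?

Pre-tax equilibrium: p* = 83.5, q* = 272.5.
Tax on sellers shifts supply to qs = -186.75 + 5.5(p − 33) = -368.25 + 5.5p.
690 - 5p = -368.25 + 5.5p gives buyer price pb = 1411/14; sellers receive ps = 1411/14 − 33 = 949/14.
New quantity: q = 690 − 5(1411/14) = 2605/14.
DWL = ½ × 33 × (272.5 − 2605/14) = 19965/14.

Deadweight loss = 19965/14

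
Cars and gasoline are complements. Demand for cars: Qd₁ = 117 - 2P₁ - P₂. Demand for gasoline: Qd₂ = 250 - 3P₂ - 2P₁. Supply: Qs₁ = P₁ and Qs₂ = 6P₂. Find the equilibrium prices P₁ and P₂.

Market 1: 117 - 2P₁ - P₂ = P₁ → 3P₁ + P₂ = 117.
Market 2: 9P₂ + 2P₁ = 250.
Eliminating P₂: 9×(1) − 1×(2) gives 25P₁ = 803, so P₁ = 32.12.
Back-substitute into (2): P₂ = (250 − 2×32.12) / 9 = 20.64.

P₁ = 32.12, P₂ = 20.64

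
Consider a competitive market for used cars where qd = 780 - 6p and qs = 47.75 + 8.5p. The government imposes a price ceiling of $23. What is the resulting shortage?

Shortage = 398.75

Equilibrium price would be p* = 50.5, so the ceiling at 23 binds.
At p = 23: qd = 780 − 6(23) = 642, qs = 47.75 + 8.5(23) = 243.25.
Shortage = 642 − 243.25 = 398.75.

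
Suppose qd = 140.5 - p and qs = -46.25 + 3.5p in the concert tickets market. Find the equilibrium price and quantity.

p* = 41.5, q* = 99

Set qd = qs: 140.5 - p = -46.25 + 3.5p.
186.75 = 4.5p, so p* = 41.5.
q* = 140.5 − 1(41.5) = 99.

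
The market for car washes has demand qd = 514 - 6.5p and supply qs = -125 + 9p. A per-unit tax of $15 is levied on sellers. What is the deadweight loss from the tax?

Deadweight loss = 26325/62

Pre-tax equilibrium: p* = 1278/31, q* = 7627/31.
Tax on sellers shifts supply to qs = -125 + 9(p − 15) = -260 + 9p.
514 - 6.5p = -260 + 9p gives buyer price pb = 1548/31; sellers receive ps = 1548/31 − 15 = 1083/31.
New quantity: q = 514 − 6.5(1548/31) = 5872/31.
DWL = ½ × 15 × (7627/31 − 5872/31) = 26325/62.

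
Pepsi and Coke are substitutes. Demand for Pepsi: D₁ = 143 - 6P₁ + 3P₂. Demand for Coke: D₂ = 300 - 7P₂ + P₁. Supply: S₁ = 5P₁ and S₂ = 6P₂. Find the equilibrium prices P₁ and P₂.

P₁ = 2759/140, P₂ = 3443/140

Market 1: 143 - 6P₁ + 3P₂ = 5P₁ → 11P₁ - 3P₂ = 143.
Market 2: 13P₂ - P₁ = 300.
Eliminating P₂: 13×(1) + 3×(2) gives 140P₁ = 2759, so P₁ = 2759/140.
Back-substitute into (2): P₂ = (300 + 1×2759/140) / 13 = 3443/140.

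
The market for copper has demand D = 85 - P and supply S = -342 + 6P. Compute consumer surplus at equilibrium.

Equilibrium: 85 - P = -342 + 6P gives P* = 61, Q* = 24.
Demand choke price (D = 0): P = 85.
CS = ½(85 − 61)(24) = 288.

Consumer surplus = 288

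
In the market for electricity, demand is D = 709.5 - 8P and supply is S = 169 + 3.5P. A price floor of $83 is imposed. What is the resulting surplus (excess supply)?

Surplus = 414

Equilibrium price would be P* = 47, so the floor at 83 binds.
At P = 83: D = 45.5, S = 459.5.
Surplus = 459.5 − 45.5 = 414.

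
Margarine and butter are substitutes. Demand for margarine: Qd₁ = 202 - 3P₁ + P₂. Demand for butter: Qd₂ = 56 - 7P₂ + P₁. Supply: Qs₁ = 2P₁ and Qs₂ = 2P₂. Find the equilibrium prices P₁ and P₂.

Market 1: 202 - 3P₁ + P₂ = 2P₁ → 5P₁ - P₂ = 202.
Market 2: 9P₂ - P₁ = 56.
Eliminating P₂: 9×(1) + 1×(2) gives 44P₁ = 1874, so P₁ = 937/22.
Back-substitute into (2): P₂ = (56 + 1×937/22) / 9 = 241/22.

P₁ = 937/22, P₂ = 241/22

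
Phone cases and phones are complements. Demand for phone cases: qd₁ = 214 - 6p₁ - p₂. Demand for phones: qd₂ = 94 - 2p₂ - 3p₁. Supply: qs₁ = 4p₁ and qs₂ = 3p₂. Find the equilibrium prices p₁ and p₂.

Market 1: 214 - 6p₁ - p₂ = 4p₁ → 10p₁ + p₂ = 214.
Market 2: 5p₂ + 3p₁ = 94.
Eliminating p₂: 5×(1) − 1×(2) gives 47p₁ = 976, so p₁ = 976/47.
Back-substitute into (2): p₂ = (94 − 3×976/47) / 5 = 298/47.

p₁ = 976/47, p₂ = 298/47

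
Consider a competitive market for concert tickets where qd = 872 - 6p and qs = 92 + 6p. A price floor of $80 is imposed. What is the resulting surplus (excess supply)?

Equilibrium price would be p* = 65, so the floor at 80 binds.
At p = 80: qd = 392, qs = 572.
Surplus = 572 − 392 = 180.

Surplus = 180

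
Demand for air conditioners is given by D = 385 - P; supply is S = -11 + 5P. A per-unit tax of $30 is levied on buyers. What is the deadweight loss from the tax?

Deadweight loss = 375

Pre-tax equilibrium: P* = 66, Q* = 319.
Tax on buyers shifts demand to D = 385 − 1(P + 30) = 355 - P.
355 - P = -11 + 5P gives seller price Ps = 61; buyers pay Pb = 61 + 30 = 91.
New quantity: Q = 385 − 1(91) = 294.
DWL = ½ × 30 × (319 − 294) = 375.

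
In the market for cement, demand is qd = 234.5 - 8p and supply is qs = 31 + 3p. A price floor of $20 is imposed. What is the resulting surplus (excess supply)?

Equilibrium price would be p* = 18.5, so the floor at 20 binds.
At p = 20: qd = 74.5, qs = 91.
Surplus = 91 − 74.5 = 16.5.

Surplus = 16.5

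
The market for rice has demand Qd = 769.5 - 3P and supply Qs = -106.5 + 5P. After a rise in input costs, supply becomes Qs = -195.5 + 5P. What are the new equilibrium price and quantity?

Original equilibrium: P* = 109.5, Q* = 441.
New equilibrium: 769.5 - 3P = -195.5 + 5P, so 965 = 8P and P' = 120.625; Q' = 769.5 − 3(120.625) = 407.625.

P' = 120.625, Q' = 407.625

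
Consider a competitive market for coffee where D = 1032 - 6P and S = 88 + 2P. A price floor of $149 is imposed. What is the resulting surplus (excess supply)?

Surplus = 248

Equilibrium price would be P* = 118, so the floor at 149 binds.
At P = 149: D = 138, S = 386.
Surplus = 386 − 138 = 248.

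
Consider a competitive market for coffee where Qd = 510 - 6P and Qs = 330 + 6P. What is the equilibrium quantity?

Set Qd = Qs: 510 - 6P = 330 + 6P.
180 = 12P, so P* = 15.
Q* = 510 − 6(15) = 420.

Q* = 420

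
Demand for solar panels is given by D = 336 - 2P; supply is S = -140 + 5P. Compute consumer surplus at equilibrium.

Equilibrium: 336 - 2P = -140 + 5P gives P* = 68, Q* = 200.
Demand choke price (D = 0): P = 168.
CS = ½(168 − 68)(200) = 10000.

Consumer surplus = 10000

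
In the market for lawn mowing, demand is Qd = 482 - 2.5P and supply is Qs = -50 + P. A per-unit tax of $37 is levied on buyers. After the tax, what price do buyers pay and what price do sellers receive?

Buyers pay 1138/7, sellers receive 879/7

Pre-tax equilibrium: P* = 152, Q* = 102.
Tax on buyers shifts demand to Qd = 482 − 2.5(P + 37) = 389.5 - 2.5P.
389.5 - 2.5P = -50 + P gives seller price Ps = 879/7; buyers pay Pb = 879/7 + 37 = 1138/7.
New quantity: Q = 482 − 2.5(1138/7) = 529/7.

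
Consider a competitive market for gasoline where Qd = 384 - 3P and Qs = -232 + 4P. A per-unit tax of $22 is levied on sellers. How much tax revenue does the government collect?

Pre-tax equilibrium: P* = 88, Q* = 120.
Tax on sellers shifts supply to Qs = -232 + 4(P − 22) = -320 + 4P.
384 - 3P = -320 + 4P gives buyer price Pb = 704/7; sellers receive Ps = 704/7 − 22 = 550/7.
New quantity: Q = 384 − 3(704/7) = 576/7.
Revenue = 22 × 576/7 = 12672/7.

Tax revenue = 12672/7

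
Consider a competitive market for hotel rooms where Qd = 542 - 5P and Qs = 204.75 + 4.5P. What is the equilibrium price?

P* = 35.5

Set Qd = Qs: 542 - 5P = 204.75 + 4.5P.
337.25 = 9.5P, so P* = 35.5.
Q* = 542 − 5(35.5) = 364.5.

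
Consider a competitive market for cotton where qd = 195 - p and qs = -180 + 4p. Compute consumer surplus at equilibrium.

Equilibrium: 195 - p = -180 + 4p gives p* = 75, q* = 120.
Demand choke price (qd = 0): p = 195.
CS = ½(195 − 75)(120) = 7200.

Consumer surplus = 7200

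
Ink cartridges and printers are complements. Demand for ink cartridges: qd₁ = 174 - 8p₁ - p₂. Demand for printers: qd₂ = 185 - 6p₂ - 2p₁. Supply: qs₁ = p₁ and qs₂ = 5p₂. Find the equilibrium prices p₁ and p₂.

Market 1: 174 - 8p₁ - p₂ = p₁ → 9p₁ + p₂ = 174.
Market 2: 11p₂ + 2p₁ = 185.
Eliminating p₂: 11×(1) − 1×(2) gives 97p₁ = 1729, so p₁ = 1729/97.
Back-substitute into (2): p₂ = (185 − 2×1729/97) / 11 = 1317/97.

p₁ = 1729/97, p₂ = 1317/97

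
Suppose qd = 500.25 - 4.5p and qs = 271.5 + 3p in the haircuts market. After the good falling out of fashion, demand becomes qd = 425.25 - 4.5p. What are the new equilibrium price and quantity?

Original equilibrium: p* = 30.5, q* = 363.
New equilibrium: 425.25 - 4.5p = 271.5 + 3p, so 153.75 = 7.5p and p' = 20.5; q' = 425.25 − 4.5(20.5) = 333.

p' = 20.5, q' = 333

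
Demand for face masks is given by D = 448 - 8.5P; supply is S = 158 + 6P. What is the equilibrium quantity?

Q* = 278

Set D = S: 448 - 8.5P = 158 + 6P.
290 = 14.5P, so P* = 20.
Q* = 448 − 8.5(20) = 278.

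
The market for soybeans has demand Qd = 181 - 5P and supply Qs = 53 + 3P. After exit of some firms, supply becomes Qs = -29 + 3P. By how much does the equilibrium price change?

ΔP = 10.25

Original equilibrium: P* = 16, Q* = 101.
New equilibrium: 181 - 5P = -29 + 3P, so 210 = 8P and P' = 26.25; Q' = 181 − 5(26.25) = 49.75.
Change in price: 26.25 − 16 = 10.25.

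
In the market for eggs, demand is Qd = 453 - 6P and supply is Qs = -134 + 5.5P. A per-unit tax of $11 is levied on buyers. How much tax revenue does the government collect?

Pre-tax equilibrium: P* = 1174/23, Q* = 3375/23.
Tax on buyers shifts demand to Qd = 453 − 6(P + 11) = 387 - 6P.
387 - 6P = -134 + 5.5P gives seller price Ps = 1042/23; buyers pay Pb = 1042/23 + 11 = 1295/23.
New quantity: Q = 453 − 6(1295/23) = 2649/23.
Revenue = 11 × 2649/23 = 29139/23.

Tax revenue = 29139/23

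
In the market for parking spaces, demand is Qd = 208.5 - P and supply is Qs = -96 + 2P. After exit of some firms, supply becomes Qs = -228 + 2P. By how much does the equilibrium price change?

ΔP = 44

Original equilibrium: P* = 101.5, Q* = 107.
New equilibrium: 208.5 - P = -228 + 2P, so 436.5 = 3P and P' = 145.5; Q' = 208.5 − 1(145.5) = 63.
Change in price: 145.5 − 101.5 = 44.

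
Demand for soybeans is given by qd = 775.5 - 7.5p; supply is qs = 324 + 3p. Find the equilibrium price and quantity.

Set qd = qs: 775.5 - 7.5p = 324 + 3p.
451.5 = 10.5p, so p* = 43.
q* = 775.5 − 7.5(43) = 453.

p* = 43, q* = 453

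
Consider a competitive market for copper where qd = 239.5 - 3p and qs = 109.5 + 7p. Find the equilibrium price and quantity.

p* = 13, q* = 200.5

Set qd = qs: 239.5 - 3p = 109.5 + 7p.
130 = 10p, so p* = 13.
q* = 239.5 − 3(13) = 200.5.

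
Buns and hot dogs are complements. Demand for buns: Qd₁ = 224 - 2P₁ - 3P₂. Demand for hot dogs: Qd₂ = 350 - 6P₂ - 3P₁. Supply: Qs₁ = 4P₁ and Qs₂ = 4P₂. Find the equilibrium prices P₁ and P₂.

Market 1: 224 - 2P₁ - 3P₂ = 4P₁ → 6P₁ + 3P₂ = 224.
Market 2: 10P₂ + 3P₁ = 350.
Eliminating P₂: 10×(1) − 3×(2) gives 51P₁ = 1190, so P₁ = 70/3.
Back-substitute into (2): P₂ = (350 − 3×70/3) / 10 = 28.

P₁ = 70/3, P₂ = 28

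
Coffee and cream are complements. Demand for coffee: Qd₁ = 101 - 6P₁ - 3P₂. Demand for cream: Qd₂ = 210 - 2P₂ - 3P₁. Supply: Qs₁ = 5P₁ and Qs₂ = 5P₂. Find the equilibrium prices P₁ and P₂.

P₁ = 77/68, P₂ = 2007/68

Market 1: 101 - 6P₁ - 3P₂ = 5P₁ → 11P₁ + 3P₂ = 101.
Market 2: 7P₂ + 3P₁ = 210.
Eliminating P₂: 7×(1) − 3×(2) gives 68P₁ = 77, so P₁ = 77/68.
Back-substitute into (2): P₂ = (210 − 3×77/68) / 7 = 2007/68.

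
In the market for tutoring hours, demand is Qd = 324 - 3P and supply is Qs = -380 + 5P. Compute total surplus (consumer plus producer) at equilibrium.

Total surplus = 960

Equilibrium: 324 - 3P = -380 + 5P gives P* = 88, Q* = 60.
Demand choke price: P = 108; supply starts at P = 76.
CS = ½(108 − 88)(60) = 600; PS = ½(88 − 76)(60) = 360.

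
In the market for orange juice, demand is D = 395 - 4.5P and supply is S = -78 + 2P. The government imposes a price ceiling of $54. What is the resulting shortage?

Equilibrium price would be P* = 946/13, so the ceiling at 54 binds.
At P = 54: D = 395 − 4.5(54) = 152, S = -78 + 2(54) = 30.
Shortage = 152 − 30 = 122.

Shortage = 122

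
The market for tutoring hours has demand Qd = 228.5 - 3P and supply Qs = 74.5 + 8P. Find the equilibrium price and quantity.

Set Qd = Qs: 228.5 - 3P = 74.5 + 8P.
154 = 11P, so P* = 14.
Q* = 228.5 − 3(14) = 186.5.

P* = 14, Q* = 186.5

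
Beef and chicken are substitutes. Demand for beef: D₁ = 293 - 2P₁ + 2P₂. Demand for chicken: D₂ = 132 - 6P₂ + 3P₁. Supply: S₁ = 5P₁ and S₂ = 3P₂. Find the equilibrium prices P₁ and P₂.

Market 1: 293 - 2P₁ + 2P₂ = 5P₁ → 7P₁ - 2P₂ = 293.
Market 2: 9P₂ - 3P₁ = 132.
Eliminating P₂: 9×(1) + 2×(2) gives 57P₁ = 2901, so P₁ = 967/19.
Back-substitute into (2): P₂ = (132 + 3×967/19) / 9 = 601/19.

P₁ = 967/19, P₂ = 601/19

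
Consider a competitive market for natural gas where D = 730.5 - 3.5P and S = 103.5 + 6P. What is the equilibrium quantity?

Set D = S: 730.5 - 3.5P = 103.5 + 6P.
627 = 9.5P, so P* = 66.
Q* = 730.5 − 3.5(66) = 499.5.

Q* = 499.5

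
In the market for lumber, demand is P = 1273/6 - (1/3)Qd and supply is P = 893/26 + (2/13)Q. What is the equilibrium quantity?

Q* = 365

Set the two price expressions equal: 1273/6 - (1/3)Q = 893/26 + (2/13)Q.
6935/39 = (19/39)Q, so Q* = 365.
P* = 1273/6 − (1/3)(365) = 90.5.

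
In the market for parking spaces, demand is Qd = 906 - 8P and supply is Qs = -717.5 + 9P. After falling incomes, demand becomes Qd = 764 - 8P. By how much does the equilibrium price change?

Original equilibrium: P* = 95.5, Q* = 142.
New equilibrium: 764 - 8P = -717.5 + 9P, so 1481.5 = 17P and P' = 2963/34; Q' = 764 − 8(2963/34) = 1136/17.
Change in price: 2963/34 − 95.5 = -142/17.

ΔP = -142/17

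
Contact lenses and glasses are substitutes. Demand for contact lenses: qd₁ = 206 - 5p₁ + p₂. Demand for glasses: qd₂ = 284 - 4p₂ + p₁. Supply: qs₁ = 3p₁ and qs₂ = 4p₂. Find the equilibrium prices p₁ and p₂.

Market 1: 206 - 5p₁ + p₂ = 3p₁ → 8p₁ - p₂ = 206.
Market 2: 8p₂ - p₁ = 284.
Eliminating p₂: 8×(1) + 1×(2) gives 63p₁ = 1932, so p₁ = 92/3.
Back-substitute into (2): p₂ = (284 + 1×92/3) / 8 = 118/3.

p₁ = 92/3, p₂ = 118/3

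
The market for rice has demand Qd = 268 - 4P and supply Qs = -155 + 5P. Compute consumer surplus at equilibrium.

Equilibrium: 268 - 4P = -155 + 5P gives P* = 47, Q* = 80.
Demand choke price (Qd = 0): P = 67.
CS = ½(67 − 47)(80) = 800.

Consumer surplus = 800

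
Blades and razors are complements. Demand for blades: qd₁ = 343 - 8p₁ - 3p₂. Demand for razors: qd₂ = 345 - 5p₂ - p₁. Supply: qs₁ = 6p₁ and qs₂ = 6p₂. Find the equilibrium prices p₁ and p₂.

Market 1: 343 - 8p₁ - 3p₂ = 6p₁ → 14p₁ + 3p₂ = 343.
Market 2: 11p₂ + p₁ = 345.
Eliminating p₂: 11×(1) − 3×(2) gives 151p₁ = 2738, so p₁ = 2738/151.
Back-substitute into (2): p₂ = (345 − 1×2738/151) / 11 = 4487/151.

p₁ = 2738/151, p₂ = 4487/151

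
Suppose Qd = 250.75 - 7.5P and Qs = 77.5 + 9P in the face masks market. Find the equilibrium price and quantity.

Set Qd = Qs: 250.75 - 7.5P = 77.5 + 9P.
173.25 = 16.5P, so P* = 10.5.
Q* = 250.75 − 7.5(10.5) = 172.

P* = 10.5, Q* = 172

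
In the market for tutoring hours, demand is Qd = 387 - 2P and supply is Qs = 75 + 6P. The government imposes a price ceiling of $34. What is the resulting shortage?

Shortage = 40

Equilibrium price would be P* = 39, so the ceiling at 34 binds.
At P = 34: Qd = 387 − 2(34) = 319, Qs = 75 + 6(34) = 279.
Shortage = 319 − 279 = 40.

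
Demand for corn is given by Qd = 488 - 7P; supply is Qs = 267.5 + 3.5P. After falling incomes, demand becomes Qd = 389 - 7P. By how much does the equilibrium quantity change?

ΔQ = -33

Original equilibrium: P* = 21, Q* = 341.
New equilibrium: 389 - 7P = 267.5 + 3.5P, so 121.5 = 10.5P and P' = 81/7; Q' = 389 − 7(81/7) = 308.
Change in quantity: 308 − 341 = -33.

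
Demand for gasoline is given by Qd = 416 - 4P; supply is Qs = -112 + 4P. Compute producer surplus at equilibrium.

Equilibrium: 416 - 4P = -112 + 4P gives P* = 66, Q* = 152.
Supply starts at P = 28 (where Qs = 0).
PS = ½(66 − 28)(152) = 2888.

Producer surplus = 2888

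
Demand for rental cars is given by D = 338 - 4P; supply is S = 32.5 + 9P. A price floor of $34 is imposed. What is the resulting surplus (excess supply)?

Surplus = 136.5

Equilibrium price would be P* = 23.5, so the floor at 34 binds.
At P = 34: D = 202, S = 338.5.
Surplus = 338.5 − 202 = 136.5.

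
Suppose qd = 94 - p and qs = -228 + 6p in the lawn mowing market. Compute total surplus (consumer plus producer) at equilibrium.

Equilibrium: 94 - p = -228 + 6p gives p* = 46, q* = 48.
Demand choke price: p = 94; supply starts at p = 38.
CS = ½(94 − 46)(48) = 1152; PS = ½(46 − 38)(48) = 192.

Total surplus = 1344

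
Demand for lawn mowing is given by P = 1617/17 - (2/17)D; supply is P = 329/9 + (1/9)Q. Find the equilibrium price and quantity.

P* = 65, Q* = 256

Set the two price expressions equal: 1617/17 - (2/17)Q = 329/9 + (1/9)Q.
8960/153 = (35/153)Q, so Q* = 256.
P* = 1617/17 − (2/17)(256) = 65.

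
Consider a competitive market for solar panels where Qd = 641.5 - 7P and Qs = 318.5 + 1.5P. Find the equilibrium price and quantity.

P* = 38, Q* = 375.5

Set Qd = Qs: 641.5 - 7P = 318.5 + 1.5P.
323 = 8.5P, so P* = 38.
Q* = 641.5 − 7(38) = 375.5.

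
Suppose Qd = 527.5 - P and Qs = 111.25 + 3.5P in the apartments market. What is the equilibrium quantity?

Set Qd = Qs: 527.5 - P = 111.25 + 3.5P.
416.25 = 4.5P, so P* = 92.5.
Q* = 527.5 − 1(92.5) = 435.

Q* = 435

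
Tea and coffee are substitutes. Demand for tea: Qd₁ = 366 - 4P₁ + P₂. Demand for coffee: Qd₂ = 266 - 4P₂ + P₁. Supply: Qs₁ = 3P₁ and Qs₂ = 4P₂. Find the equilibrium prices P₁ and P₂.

Market 1: 366 - 4P₁ + P₂ = 3P₁ → 7P₁ - P₂ = 366.
Market 2: 8P₂ - P₁ = 266.
Eliminating P₂: 8×(1) + 1×(2) gives 55P₁ = 3194, so P₁ = 3194/55.
Back-substitute into (2): P₂ = (266 + 1×3194/55) / 8 = 2228/55.

P₁ = 3194/55, P₂ = 2228/55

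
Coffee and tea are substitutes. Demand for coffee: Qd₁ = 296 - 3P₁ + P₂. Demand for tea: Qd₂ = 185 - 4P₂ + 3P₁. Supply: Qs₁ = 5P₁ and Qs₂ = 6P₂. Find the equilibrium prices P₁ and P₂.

Market 1: 296 - 3P₁ + P₂ = 5P₁ → 8P₁ - P₂ = 296.
Market 2: 10P₂ - 3P₁ = 185.
Eliminating P₂: 10×(1) + 1×(2) gives 77P₁ = 3145, so P₁ = 3145/77.
Back-substitute into (2): P₂ = (185 + 3×3145/77) / 10 = 2368/77.

P₁ = 3145/77, P₂ = 2368/77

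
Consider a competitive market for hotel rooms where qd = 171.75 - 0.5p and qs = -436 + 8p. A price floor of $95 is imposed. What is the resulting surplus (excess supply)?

Equilibrium price would be p* = 71.5, so the floor at 95 binds.
At p = 95: qd = 124.25, qs = 324.
Surplus = 324 − 124.25 = 199.75.

Surplus = 199.75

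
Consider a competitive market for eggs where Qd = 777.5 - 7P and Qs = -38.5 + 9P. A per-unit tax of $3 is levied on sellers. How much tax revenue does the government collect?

Tax revenue = 1226.0625

Pre-tax equilibrium: P* = 51, Q* = 420.5.
Tax on sellers shifts supply to Qs = -38.5 + 9(P − 3) = -65.5 + 9P.
777.5 - 7P = -65.5 + 9P gives buyer price Pb = 52.6875; sellers receive Ps = 52.6875 − 3 = 49.6875.
New quantity: Q = 777.5 − 7(52.6875) = 408.6875.
Revenue = 3 × 408.6875 = 1226.0625.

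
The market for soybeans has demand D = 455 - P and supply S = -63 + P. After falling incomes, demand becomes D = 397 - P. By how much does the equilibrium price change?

ΔP = -29

Original equilibrium: P* = 259, Q* = 196.
New equilibrium: 397 - P = -63 + P, so 460 = 2P and P' = 230; Q' = 397 − 1(230) = 167.
Change in price: 230 − 259 = -29.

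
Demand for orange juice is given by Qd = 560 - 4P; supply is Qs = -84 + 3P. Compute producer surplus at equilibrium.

Producer surplus = 6144

Equilibrium: 560 - 4P = -84 + 3P gives P* = 92, Q* = 192.
Supply starts at P = 28 (where Qs = 0).
PS = ½(92 − 28)(192) = 6144.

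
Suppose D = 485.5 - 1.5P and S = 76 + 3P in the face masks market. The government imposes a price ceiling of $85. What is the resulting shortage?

Shortage = 27

Equilibrium price would be P* = 91, so the ceiling at 85 binds.
At P = 85: D = 485.5 − 1.5(85) = 358, S = 76 + 3(85) = 331.
Shortage = 358 − 331 = 27.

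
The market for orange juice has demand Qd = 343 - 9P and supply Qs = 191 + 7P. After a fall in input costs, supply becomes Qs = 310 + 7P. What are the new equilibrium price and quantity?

P' = 2.0625, Q' = 324.4375

Original equilibrium: P* = 9.5, Q* = 257.5.
New equilibrium: 343 - 9P = 310 + 7P, so 33 = 16P and P' = 2.0625; Q' = 343 − 9(2.0625) = 324.4375.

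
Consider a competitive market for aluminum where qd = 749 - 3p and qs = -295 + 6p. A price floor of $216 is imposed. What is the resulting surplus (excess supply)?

Equilibrium price would be p* = 116, so the floor at 216 binds.
At p = 216: qd = 101, qs = 1001.
Surplus = 1001 − 101 = 900.

Surplus = 900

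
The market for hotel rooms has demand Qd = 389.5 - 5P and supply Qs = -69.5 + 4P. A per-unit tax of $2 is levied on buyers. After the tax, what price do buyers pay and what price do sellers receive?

Buyers pay 467/9, sellers receive 449/9

Pre-tax equilibrium: P* = 51, Q* = 134.5.
Tax on buyers shifts demand to Qd = 389.5 − 5(P + 2) = 379.5 - 5P.
379.5 - 5P = -69.5 + 4P gives seller price Ps = 449/9; buyers pay Pb = 449/9 + 2 = 467/9.
New quantity: Q = 389.5 − 5(467/9) = 2341/18.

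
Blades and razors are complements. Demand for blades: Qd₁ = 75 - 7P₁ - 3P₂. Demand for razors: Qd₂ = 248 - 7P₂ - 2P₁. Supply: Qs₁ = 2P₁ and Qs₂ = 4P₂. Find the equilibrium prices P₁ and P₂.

Market 1: 75 - 7P₁ - 3P₂ = 2P₁ → 9P₁ + 3P₂ = 75.
Market 2: 11P₂ + 2P₁ = 248.
Eliminating P₂: 11×(1) − 3×(2) gives 93P₁ = 81, so P₁ = 27/31.
Back-substitute into (2): P₂ = (248 − 2×27/31) / 11 = 694/31.

P₁ = 27/31, P₂ = 694/31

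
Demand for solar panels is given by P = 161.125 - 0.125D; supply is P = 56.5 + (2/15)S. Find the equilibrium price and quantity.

P* = 110.5, Q* = 405

Set the two price expressions equal: 161.125 - 0.125Q = 56.5 + (2/15)Q.
104.625 = (31/120)Q, so Q* = 405.
P* = 161.125 − (0.125)(405) = 110.5.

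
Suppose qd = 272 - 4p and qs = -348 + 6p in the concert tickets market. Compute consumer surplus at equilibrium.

Equilibrium: 272 - 4p = -348 + 6p gives p* = 62, q* = 24.
Demand choke price (qd = 0): p = 68.
CS = ½(68 − 62)(24) = 72.

Consumer surplus = 72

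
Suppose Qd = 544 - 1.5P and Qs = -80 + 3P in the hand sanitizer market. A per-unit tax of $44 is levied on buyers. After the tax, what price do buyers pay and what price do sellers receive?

Pre-tax equilibrium: P* = 416/3, Q* = 336.
Tax on buyers shifts demand to Qd = 544 − 1.5(P + 44) = 478 - 1.5P.
478 - 1.5P = -80 + 3P gives seller price Ps = 124; buyers pay Pb = 124 + 44 = 168.
New quantity: Q = 544 − 1.5(168) = 292.

Buyers pay $168, sellers receive $124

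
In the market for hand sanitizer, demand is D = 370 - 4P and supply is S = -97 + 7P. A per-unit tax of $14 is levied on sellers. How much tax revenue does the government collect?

Tax revenue = 25340/11

Pre-tax equilibrium: P* = 467/11, Q* = 2202/11.
Tax on sellers shifts supply to S = -97 + 7(P − 14) = -195 + 7P.
370 - 4P = -195 + 7P gives buyer price Pb = 565/11; sellers receive Ps = 565/11 − 14 = 411/11.
New quantity: Q = 370 − 4(565/11) = 1810/11.
Revenue = 14 × 1810/11 = 25340/11.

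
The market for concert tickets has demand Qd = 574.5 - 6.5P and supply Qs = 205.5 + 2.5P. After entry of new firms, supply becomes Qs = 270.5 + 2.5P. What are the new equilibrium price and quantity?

P' = 304/9, Q' = 6389/18

Original equilibrium: P* = 41, Q* = 308.
New equilibrium: 574.5 - 6.5P = 270.5 + 2.5P, so 304 = 9P and P' = 304/9; Q' = 574.5 − 6.5(304/9) = 6389/18.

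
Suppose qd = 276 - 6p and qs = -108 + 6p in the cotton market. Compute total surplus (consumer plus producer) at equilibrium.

Total surplus = 1176

Equilibrium: 276 - 6p = -108 + 6p gives p* = 32, q* = 84.
Demand choke price: p = 46; supply starts at p = 18.
CS = ½(46 − 32)(84) = 588; PS = ½(32 − 18)(84) = 588.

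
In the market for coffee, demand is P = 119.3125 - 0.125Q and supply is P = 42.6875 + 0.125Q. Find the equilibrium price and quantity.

Set the two price expressions equal: 119.3125 - 0.125Q = 42.6875 + 0.125Q.
76.625 = 0.25Q, so Q* = 306.5.
P* = 119.3125 − (0.125)(306.5) = 81.

P* = 81, Q* = 306.5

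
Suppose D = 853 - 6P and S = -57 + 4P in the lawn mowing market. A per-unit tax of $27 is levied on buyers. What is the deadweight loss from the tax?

Pre-tax equilibrium: P* = 91, Q* = 307.
Tax on buyers shifts demand to D = 853 − 6(P + 27) = 691 - 6P.
691 - 6P = -57 + 4P gives seller price Ps = 74.8; buyers pay Pb = 74.8 + 27 = 101.8.
New quantity: Q = 853 − 6(101.8) = 242.2.
DWL = ½ × 27 × (307 − 242.2) = 874.8.

Deadweight loss = 874.8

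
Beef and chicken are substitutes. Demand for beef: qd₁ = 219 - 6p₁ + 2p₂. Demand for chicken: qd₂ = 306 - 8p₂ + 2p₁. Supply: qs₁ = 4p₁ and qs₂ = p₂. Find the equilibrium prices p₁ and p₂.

Market 1: 219 - 6p₁ + 2p₂ = 4p₁ → 10p₁ - 2p₂ = 219.
Market 2: 9p₂ - 2p₁ = 306.
Eliminating p₂: 9×(1) + 2×(2) gives 86p₁ = 2583, so p₁ = 2583/86.
Back-substitute into (2): p₂ = (306 + 2×2583/86) / 9 = 1749/43.

p₁ = 2583/86, p₂ = 1749/43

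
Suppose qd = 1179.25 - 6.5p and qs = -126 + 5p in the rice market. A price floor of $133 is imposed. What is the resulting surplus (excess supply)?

Surplus = 224.25

Equilibrium price would be p* = 113.5, so the floor at 133 binds.
At p = 133: qd = 314.75, qs = 539.
Surplus = 539 − 314.75 = 224.25.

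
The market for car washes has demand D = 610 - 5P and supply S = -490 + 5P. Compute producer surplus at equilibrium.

Producer surplus = 360

Equilibrium: 610 - 5P = -490 + 5P gives P* = 110, Q* = 60.
Supply starts at P = 98 (where S = 0).
PS = ½(110 − 98)(60) = 360.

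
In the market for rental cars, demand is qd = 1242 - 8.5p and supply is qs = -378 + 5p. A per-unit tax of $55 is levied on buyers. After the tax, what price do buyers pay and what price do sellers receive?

Pre-tax equilibrium: p* = 120, q* = 222.
Tax on buyers shifts demand to qd = 1242 − 8.5(p + 55) = 774.5 - 8.5p.
774.5 - 8.5p = -378 + 5p gives seller price ps = 2305/27; buyers pay pb = 2305/27 + 55 = 3790/27.
New quantity: q = 1242 − 8.5(3790/27) = 1319/27.

Buyers pay 3790/27, sellers receive 2305/27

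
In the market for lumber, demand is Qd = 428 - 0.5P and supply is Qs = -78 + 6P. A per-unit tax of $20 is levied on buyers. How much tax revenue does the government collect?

Pre-tax equilibrium: P* = 1012/13, Q* = 5058/13.
Tax on buyers shifts demand to Qd = 428 − 0.5(P + 20) = 418 - 0.5P.
418 - 0.5P = -78 + 6P gives seller price Ps = 992/13; buyers pay Pb = 992/13 + 20 = 1252/13.
New quantity: Q = 428 − 0.5(1252/13) = 4938/13.
Revenue = 20 × 4938/13 = 98760/13.

Tax revenue = 98760/13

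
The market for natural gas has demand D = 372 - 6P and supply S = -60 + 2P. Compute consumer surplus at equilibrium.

Consumer surplus = 192

Equilibrium: 372 - 6P = -60 + 2P gives P* = 54, Q* = 48.
Demand choke price (D = 0): P = 62.
CS = ½(62 − 54)(48) = 192.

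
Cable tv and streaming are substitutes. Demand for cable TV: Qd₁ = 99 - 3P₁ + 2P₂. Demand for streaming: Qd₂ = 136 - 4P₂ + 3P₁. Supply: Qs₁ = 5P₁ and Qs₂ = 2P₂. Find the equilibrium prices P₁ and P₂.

Market 1: 99 - 3P₁ + 2P₂ = 5P₁ → 8P₁ - 2P₂ = 99.
Market 2: 6P₂ - 3P₁ = 136.
Eliminating P₂: 6×(1) + 2×(2) gives 42P₁ = 866, so P₁ = 433/21.
Back-substitute into (2): P₂ = (136 + 3×433/21) / 6 = 1385/42.

P₁ = 433/21, P₂ = 1385/42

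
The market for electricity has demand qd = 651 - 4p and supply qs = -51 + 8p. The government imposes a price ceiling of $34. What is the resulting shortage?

Equilibrium price would be p* = 58.5, so the ceiling at 34 binds.
At p = 34: qd = 651 − 4(34) = 515, qs = -51 + 8(34) = 221.
Shortage = 515 − 221 = 294.

Shortage = 294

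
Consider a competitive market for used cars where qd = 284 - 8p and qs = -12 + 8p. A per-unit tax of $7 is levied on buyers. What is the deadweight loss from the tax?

Pre-tax equilibrium: p* = 18.5, q* = 136.
Tax on buyers shifts demand to qd = 284 − 8(p + 7) = 228 - 8p.
228 - 8p = -12 + 8p gives seller price ps = 15; buyers pay pb = 15 + 7 = 22.
New quantity: q = 284 − 8(22) = 108.
DWL = ½ × 7 × (136 − 108) = 98.

Deadweight loss = 98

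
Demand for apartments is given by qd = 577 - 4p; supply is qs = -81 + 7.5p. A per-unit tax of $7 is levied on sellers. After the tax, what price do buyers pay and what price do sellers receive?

Buyers pay 1421/23, sellers receive 1260/23

Pre-tax equilibrium: p* = 1316/23, q* = 8007/23.
Tax on sellers shifts supply to qs = -81 + 7.5(p − 7) = -133.5 + 7.5p.
577 - 4p = -133.5 + 7.5p gives buyer price pb = 1421/23; sellers receive ps = 1421/23 − 7 = 1260/23.
New quantity: q = 577 − 4(1421/23) = 7587/23.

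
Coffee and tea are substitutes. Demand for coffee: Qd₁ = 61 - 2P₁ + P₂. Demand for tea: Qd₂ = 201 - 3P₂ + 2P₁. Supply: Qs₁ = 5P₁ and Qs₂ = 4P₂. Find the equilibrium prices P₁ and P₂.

Market 1: 61 - 2P₁ + P₂ = 5P₁ → 7P₁ - P₂ = 61.
Market 2: 7P₂ - 2P₁ = 201.
Eliminating P₂: 7×(1) + 1×(2) gives 47P₁ = 628, so P₁ = 628/47.
Back-substitute into (2): P₂ = (201 + 2×628/47) / 7 = 1529/47.

P₁ = 628/47, P₂ = 1529/47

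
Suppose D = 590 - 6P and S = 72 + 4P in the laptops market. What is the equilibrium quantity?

Q* = 279.2

Set D = S: 590 - 6P = 72 + 4P.
518 = 10P, so P* = 51.8.
Q* = 590 − 6(51.8) = 279.2.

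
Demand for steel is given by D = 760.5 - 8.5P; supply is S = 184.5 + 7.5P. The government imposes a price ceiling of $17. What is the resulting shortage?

Equilibrium price would be P* = 36, so the ceiling at 17 binds.
At P = 17: D = 760.5 − 8.5(17) = 616, S = 184.5 + 7.5(17) = 312.
Shortage = 616 − 312 = 304.

Shortage = 304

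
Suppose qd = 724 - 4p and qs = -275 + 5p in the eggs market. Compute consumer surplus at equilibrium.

Consumer surplus = 9800

Equilibrium: 724 - 4p = -275 + 5p gives p* = 111, q* = 280.
Demand choke price (qd = 0): p = 181.
CS = ½(181 − 111)(280) = 9800.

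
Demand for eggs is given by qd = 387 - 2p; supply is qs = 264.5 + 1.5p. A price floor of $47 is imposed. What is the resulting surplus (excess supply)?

Equilibrium price would be p* = 35, so the floor at 47 binds.
At p = 47: qd = 293, qs = 335.
Surplus = 335 − 293 = 42.

Surplus = 42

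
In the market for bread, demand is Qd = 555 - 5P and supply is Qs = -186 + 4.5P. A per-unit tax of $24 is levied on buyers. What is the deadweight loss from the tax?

Deadweight loss = 12960/19

Pre-tax equilibrium: P* = 78, Q* = 165.
Tax on buyers shifts demand to Qd = 555 − 5(P + 24) = 435 - 5P.
435 - 5P = -186 + 4.5P gives seller price Ps = 1242/19; buyers pay Pb = 1242/19 + 24 = 1698/19.
New quantity: Q = 555 − 5(1698/19) = 2055/19.
DWL = ½ × 24 × (165 − 2055/19) = 12960/19.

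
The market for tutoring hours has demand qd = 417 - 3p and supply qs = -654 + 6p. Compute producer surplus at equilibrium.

Equilibrium: 417 - 3p = -654 + 6p gives p* = 119, q* = 60.
Supply starts at p = 109 (where qs = 0).
PS = ½(119 − 109)(60) = 300.

Producer surplus = 300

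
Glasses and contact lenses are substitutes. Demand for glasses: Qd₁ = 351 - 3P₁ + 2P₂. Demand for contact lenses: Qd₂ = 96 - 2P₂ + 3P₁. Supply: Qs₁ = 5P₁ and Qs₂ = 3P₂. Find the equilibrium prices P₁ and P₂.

Market 1: 351 - 3P₁ + 2P₂ = 5P₁ → 8P₁ - 2P₂ = 351.
Market 2: 5P₂ - 3P₁ = 96.
Eliminating P₂: 5×(1) + 2×(2) gives 34P₁ = 1947, so P₁ = 1947/34.
Back-substitute into (2): P₂ = (96 + 3×1947/34) / 5 = 1821/34.

P₁ = 1947/34, P₂ = 1821/34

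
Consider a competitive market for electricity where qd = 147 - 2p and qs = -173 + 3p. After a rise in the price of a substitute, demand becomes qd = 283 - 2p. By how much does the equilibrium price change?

Δp = 27.2

Original equilibrium: p* = 64, q* = 19.
New equilibrium: 283 - 2p = -173 + 3p, so 456 = 5p and p' = 91.2; q' = 283 − 2(91.2) = 100.6.
Change in price: 91.2 − 64 = 27.2.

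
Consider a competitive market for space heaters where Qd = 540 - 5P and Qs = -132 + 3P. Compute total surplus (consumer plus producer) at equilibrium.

Total surplus = 3840

Equilibrium: 540 - 5P = -132 + 3P gives P* = 84, Q* = 120.
Demand choke price: P = 108; supply starts at P = 44.
CS = ½(108 − 84)(120) = 1440; PS = ½(84 − 44)(120) = 2400.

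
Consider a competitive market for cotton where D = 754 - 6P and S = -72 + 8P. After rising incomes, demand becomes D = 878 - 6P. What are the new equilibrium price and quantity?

Original equilibrium: P* = 59, Q* = 400.
New equilibrium: 878 - 6P = -72 + 8P, so 950 = 14P and P' = 475/7; Q' = 878 − 6(475/7) = 3296/7.

P' = 475/7, Q' = 3296/7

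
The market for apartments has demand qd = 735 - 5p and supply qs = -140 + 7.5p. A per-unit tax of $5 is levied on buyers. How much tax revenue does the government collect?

Pre-tax equilibrium: p* = 70, q* = 385.
Tax on buyers shifts demand to qd = 735 − 5(p + 5) = 710 - 5p.
710 - 5p = -140 + 7.5p gives seller price ps = 68; buyers pay pb = 68 + 5 = 73.
New quantity: q = 735 − 5(73) = 370.
Revenue = 5 × 370 = 1850.

Tax revenue = 1850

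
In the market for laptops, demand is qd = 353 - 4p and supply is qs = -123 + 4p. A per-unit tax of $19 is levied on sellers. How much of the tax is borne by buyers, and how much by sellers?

Pre-tax equilibrium: p* = 59.5, q* = 115.
Tax on sellers shifts supply to qs = -123 + 4(p − 19) = -199 + 4p.
353 - 4p = -199 + 4p gives buyer price pb = 69; sellers receive ps = 69 − 19 = 50.
New quantity: q = 353 − 4(69) = 77.
Buyer burden = 69 − 59.5 = 9.5; seller burden = 59.5 − 50 = 9.5.

Buyers bear $9.5, sellers bear $9.5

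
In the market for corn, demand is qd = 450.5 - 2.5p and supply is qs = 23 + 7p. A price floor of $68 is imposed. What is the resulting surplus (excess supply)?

Surplus = 218.5

Equilibrium price would be p* = 45, so the floor at 68 binds.
At p = 68: qd = 280.5, qs = 499.
Surplus = 499 − 280.5 = 218.5.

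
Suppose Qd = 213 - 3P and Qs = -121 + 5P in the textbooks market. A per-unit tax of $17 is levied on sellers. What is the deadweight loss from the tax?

Pre-tax equilibrium: P* = 41.75, Q* = 87.75.
Tax on sellers shifts supply to Qs = -121 + 5(P − 17) = -206 + 5P.
213 - 3P = -206 + 5P gives buyer price Pb = 52.375; sellers receive Ps = 52.375 − 17 = 35.375.
New quantity: Q = 213 − 3(52.375) = 55.875.
DWL = ½ × 17 × (87.75 − 55.875) = 270.9375.

Deadweight loss = 270.9375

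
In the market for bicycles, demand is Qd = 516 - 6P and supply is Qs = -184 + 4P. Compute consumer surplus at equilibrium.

Equilibrium: 516 - 6P = -184 + 4P gives P* = 70, Q* = 96.
Demand choke price (Qd = 0): P = 86.
CS = ½(86 − 70)(96) = 768.

Consumer surplus = 768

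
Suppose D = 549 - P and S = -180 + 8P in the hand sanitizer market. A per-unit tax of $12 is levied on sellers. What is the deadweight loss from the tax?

Deadweight loss = 64

Pre-tax equilibrium: P* = 81, Q* = 468.
Tax on sellers shifts supply to S = -180 + 8(P − 12) = -276 + 8P.
549 - P = -276 + 8P gives buyer price Pb = 275/3; sellers receive Ps = 275/3 − 12 = 239/3.
New quantity: Q = 549 − 1(275/3) = 1372/3.
DWL = ½ × 12 × (468 − 1372/3) = 64.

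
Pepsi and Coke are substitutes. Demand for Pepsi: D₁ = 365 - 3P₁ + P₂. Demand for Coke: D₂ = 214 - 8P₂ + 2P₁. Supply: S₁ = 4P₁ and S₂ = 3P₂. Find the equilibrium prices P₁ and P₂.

Market 1: 365 - 3P₁ + P₂ = 4P₁ → 7P₁ - P₂ = 365.
Market 2: 11P₂ - 2P₁ = 214.
Eliminating P₂: 11×(1) + 1×(2) gives 75P₁ = 4229, so P₁ = 4229/75.
Back-substitute into (2): P₂ = (214 + 2×4229/75) / 11 = 2228/75.

P₁ = 4229/75, P₂ = 2228/75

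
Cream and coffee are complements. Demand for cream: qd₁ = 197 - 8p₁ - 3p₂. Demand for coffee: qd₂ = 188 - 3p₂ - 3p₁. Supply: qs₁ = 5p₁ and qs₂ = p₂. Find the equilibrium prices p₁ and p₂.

p₁ = 224/43, p₂ = 1853/43

Market 1: 197 - 8p₁ - 3p₂ = 5p₁ → 13p₁ + 3p₂ = 197.
Market 2: 4p₂ + 3p₁ = 188.
Eliminating p₂: 4×(1) − 3×(2) gives 43p₁ = 224, so p₁ = 224/43.
Back-substitute into (2): p₂ = (188 − 3×224/43) / 4 = 1853/43.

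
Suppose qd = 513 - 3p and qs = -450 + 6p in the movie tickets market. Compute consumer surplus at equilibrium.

Equilibrium: 513 - 3p = -450 + 6p gives p* = 107, q* = 192.
Demand choke price (qd = 0): p = 171.
CS = ½(171 − 107)(192) = 6144.

Consumer surplus = 6144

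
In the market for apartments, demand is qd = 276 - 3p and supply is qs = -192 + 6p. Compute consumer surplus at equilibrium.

Equilibrium: 276 - 3p = -192 + 6p gives p* = 52, q* = 120.
Demand choke price (qd = 0): p = 92.
CS = ½(92 − 52)(120) = 2400.

Consumer surplus = 2400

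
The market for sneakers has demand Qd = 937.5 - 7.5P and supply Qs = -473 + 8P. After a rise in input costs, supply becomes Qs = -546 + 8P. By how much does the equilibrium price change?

ΔP = 146/31

Original equilibrium: P* = 91, Q* = 255.
New equilibrium: 937.5 - 7.5P = -546 + 8P, so 1483.5 = 15.5P and P' = 2967/31; Q' = 937.5 − 7.5(2967/31) = 6810/31.
Change in price: 2967/31 − 91 = 146/31.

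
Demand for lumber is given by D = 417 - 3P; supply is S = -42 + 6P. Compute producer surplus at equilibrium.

Producer surplus = 5808

Equilibrium: 417 - 3P = -42 + 6P gives P* = 51, Q* = 264.
Supply starts at P = 7 (where S = 0).
PS = ½(51 − 7)(264) = 5808.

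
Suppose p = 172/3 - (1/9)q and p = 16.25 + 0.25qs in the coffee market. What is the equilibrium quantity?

q* = 1479/13

Set the two price expressions equal: 172/3 - (1/9)q = 16.25 + 0.25q.
493/12 = (13/36)q, so q* = 1479/13.
p* = 172/3 − (1/9)(1479/13) = 581/13.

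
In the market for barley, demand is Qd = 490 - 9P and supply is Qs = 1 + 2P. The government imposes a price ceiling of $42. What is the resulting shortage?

Shortage = 27

Equilibrium price would be P* = 489/11, so the ceiling at 42 binds.
At P = 42: Qd = 490 − 9(42) = 112, Qs = 1 + 2(42) = 85.
Shortage = 112 − 85 = 27.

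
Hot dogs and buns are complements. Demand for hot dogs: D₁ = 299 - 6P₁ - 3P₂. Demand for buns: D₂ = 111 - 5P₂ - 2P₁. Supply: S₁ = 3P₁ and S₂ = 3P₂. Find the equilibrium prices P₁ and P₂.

Market 1: 299 - 6P₁ - 3P₂ = 3P₁ → 9P₁ + 3P₂ = 299.
Market 2: 8P₂ + 2P₁ = 111.
Eliminating P₂: 8×(1) − 3×(2) gives 66P₁ = 2059, so P₁ = 2059/66.
Back-substitute into (2): P₂ = (111 − 2×2059/66) / 8 = 401/66.

P₁ = 2059/66, P₂ = 401/66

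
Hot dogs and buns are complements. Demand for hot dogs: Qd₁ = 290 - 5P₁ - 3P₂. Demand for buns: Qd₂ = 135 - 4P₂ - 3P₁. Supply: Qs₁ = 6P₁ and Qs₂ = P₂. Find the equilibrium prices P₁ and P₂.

P₁ = 1045/46, P₂ = 615/46

Market 1: 290 - 5P₁ - 3P₂ = 6P₁ → 11P₁ + 3P₂ = 290.
Market 2: 5P₂ + 3P₁ = 135.
Eliminating P₂: 5×(1) − 3×(2) gives 46P₁ = 1045, so P₁ = 1045/46.
Back-substitute into (2): P₂ = (135 − 3×1045/46) / 5 = 615/46.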